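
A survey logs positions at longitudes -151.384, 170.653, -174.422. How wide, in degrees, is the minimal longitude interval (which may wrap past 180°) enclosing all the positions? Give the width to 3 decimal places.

37.963°

Sort the longitudes: -174.422°, -151.384°, +170.653°.
Eastward gaps between consecutive values (wrapping around): 23.038°, 322.037°, 14.925°.
Largest gap = 322.037° ⇒ minimal covering band is its complement: 360° − 322.037° = 37.963°.
Band runs from +170.653° eastward to -151.384°, crossing the antimeridian.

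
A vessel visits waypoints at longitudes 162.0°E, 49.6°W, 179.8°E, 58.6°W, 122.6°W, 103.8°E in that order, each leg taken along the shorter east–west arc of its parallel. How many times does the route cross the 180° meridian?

4

Leg 1: +162.0° → -49.6°, shortest Δλ = 148.4° (east) — crosses 180°.
Leg 2: -49.6° → +179.8°, shortest Δλ = -130.6° (west) — crosses 180°.
Leg 3: +179.8° → -58.6°, shortest Δλ = 121.6° (east) — crosses 180°.
Leg 4: -58.6° → -122.6°, shortest Δλ = -64.0° (west) — does not cross 180°.
Leg 5: -122.6° → +103.8°, shortest Δλ = -133.6° (west) — crosses 180°.
Total crossings: 4.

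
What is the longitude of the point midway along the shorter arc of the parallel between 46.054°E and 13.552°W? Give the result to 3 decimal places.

16.251°E

Signed shortest Δλ from +46.054° to -13.552° is -59.606°.
Midpoint longitude = +46.054° + (-59.606°)/2 = +46.054° − 29.803° = +16.251°.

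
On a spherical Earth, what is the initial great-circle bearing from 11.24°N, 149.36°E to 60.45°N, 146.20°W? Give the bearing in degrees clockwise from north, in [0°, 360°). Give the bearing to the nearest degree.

29°

Δλ = -146.20 − 149.36 = -295.56°; wrapped into (−180°, 180°]: 64.44°.
θ = atan2( sin Δλ · cos φ₂ , cos φ₁ · sin φ₂ − sin φ₁ · cos φ₂ · cos Δλ )
  = atan2(0.44492, 0.81176) = 28.727° → normalised to [0°, 360°): 28.727°.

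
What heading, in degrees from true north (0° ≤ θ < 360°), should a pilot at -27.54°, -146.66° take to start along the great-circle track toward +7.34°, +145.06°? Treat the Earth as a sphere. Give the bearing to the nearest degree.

Δλ = 145.06 − -146.66 = 291.72°; wrapped into (−180°, 180°]: -68.28°.
θ = atan2( sin Δλ · cos φ₂ , cos φ₁ · sin φ₂ − sin φ₁ · cos φ₂ · cos Δλ )
  = atan2(-0.92139, 0.28299) = -72.927° → normalised to [0°, 360°): 287.073°.

287°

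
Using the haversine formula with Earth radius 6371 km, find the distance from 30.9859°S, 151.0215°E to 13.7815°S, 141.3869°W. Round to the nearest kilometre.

Δλ = -141.3869 − 151.0215 = -292.4084°; wrapped into (−180°, 180°]: 67.5916°.
Δφ = -13.7815 − -30.9859 = 17.2044°.
a = sin²(Δφ/2) + cos φ₁ · cos φ₂ · sin²(Δλ/2) = 0.279980.
c = 2·atan2(√a, √(1−a)) = 1.11515 rad → d = 6371·c ≈ 7104.65 km.

7105 km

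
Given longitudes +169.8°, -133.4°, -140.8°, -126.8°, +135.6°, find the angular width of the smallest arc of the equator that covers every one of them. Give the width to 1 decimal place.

97.6°

Sort the longitudes: -140.8°, -133.4°, -126.8°, +135.6°, +169.8°.
Eastward gaps between consecutive values (wrapping around): 7.4°, 6.6°, 262.4°, 34.2°, 49.4°.
Largest gap = 262.4° ⇒ minimal covering band is its complement: 360° − 262.4° = 97.6°.
Band runs from +135.6° eastward to -126.8°, crossing the antimeridian.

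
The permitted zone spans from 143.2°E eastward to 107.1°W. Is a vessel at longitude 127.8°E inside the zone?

Band width going east from +143.2° to -107.1°: ((-107.1 − 143.2) mod 360) = 109.7°.
Offset of +127.8° east of the west edge: ((127.8 − 143.2) mod 360) = 344.6°.
344.6° > 109.7° ⇒ outside.

No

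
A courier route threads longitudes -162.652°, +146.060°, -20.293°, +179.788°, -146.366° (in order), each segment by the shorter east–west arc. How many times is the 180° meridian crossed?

3

Leg 1: -162.652° → +146.060°, shortest Δλ = -51.288° (west) — crosses 180°.
Leg 2: +146.060° → -20.293°, shortest Δλ = -166.353° (west) — does not cross 180°.
Leg 3: -20.293° → +179.788°, shortest Δλ = -159.919° (west) — crosses 180°.
Leg 4: +179.788° → -146.366°, shortest Δλ = 33.846° (east) — crosses 180°.
Total crossings: 3.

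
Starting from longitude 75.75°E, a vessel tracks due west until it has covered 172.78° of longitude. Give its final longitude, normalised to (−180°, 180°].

Start at +75.75°; shift −172.78° → -97.03°.
-97.03° already lies in (−180°, 180°].

97.03°W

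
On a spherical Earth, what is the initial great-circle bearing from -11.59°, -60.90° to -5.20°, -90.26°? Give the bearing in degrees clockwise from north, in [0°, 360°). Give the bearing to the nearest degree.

Δλ = -90.26 − -60.90 = -29.36°.
θ = atan2( sin Δλ · cos φ₂ , cos φ₁ · sin φ₂ − sin φ₁ · cos φ₂ · cos Δλ )
  = atan2(-0.48828, 0.08560) = -80.057° → normalised to [0°, 360°): 279.943°.

280°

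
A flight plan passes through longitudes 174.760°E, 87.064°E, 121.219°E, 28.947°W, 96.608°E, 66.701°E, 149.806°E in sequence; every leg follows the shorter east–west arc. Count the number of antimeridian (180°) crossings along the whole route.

0

Leg 1: +174.760° → +87.064°, shortest Δλ = -87.696° (west) — does not cross 180°.
Leg 2: +87.064° → +121.219°, shortest Δλ = 34.155° (east) — does not cross 180°.
Leg 3: +121.219° → -28.947°, shortest Δλ = -150.166° (west) — does not cross 180°.
Leg 4: -28.947° → +96.608°, shortest Δλ = 125.555° (east) — does not cross 180°.
Leg 5: +96.608° → +66.701°, shortest Δλ = -29.907° (west) — does not cross 180°.
Leg 6: +66.701° → +149.806°, shortest Δλ = 83.105° (east) — does not cross 180°.
Total crossings: 0.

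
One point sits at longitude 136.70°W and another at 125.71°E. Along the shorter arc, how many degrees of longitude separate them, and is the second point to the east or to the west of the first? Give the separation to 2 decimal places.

Raw difference: 125.71 − -136.70 = 262.41°.
Normalise into (−180°, 180°]: 262.41° − 360° = -97.59°.
Negative ⇒ the second point lies to the west; separation 97.59°.

97.59° west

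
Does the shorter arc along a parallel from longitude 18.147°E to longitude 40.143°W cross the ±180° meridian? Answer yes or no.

Signed shortest Δλ = ((-40.143 − 18.147 + 180) mod 360) − 180 = -58.29°.
Going west by 58.29° from +18.147° reaches -40.143° without touching 180°.

No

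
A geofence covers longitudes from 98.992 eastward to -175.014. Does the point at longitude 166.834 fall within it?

Band width going east from +98.992° to -175.014°: ((-175.014 − 98.992) mod 360) = 85.994°.
Offset of +166.834° east of the west edge: ((166.834 − 98.992) mod 360) = 67.842°.
67.842° ≤ 85.994° ⇒ inside.

Yes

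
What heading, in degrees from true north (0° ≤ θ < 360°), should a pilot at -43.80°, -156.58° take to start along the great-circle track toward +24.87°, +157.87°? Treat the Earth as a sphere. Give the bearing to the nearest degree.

319°

Δλ = 157.87 − -156.58 = 314.45°; wrapped into (−180°, 180°]: -45.55°.
θ = atan2( sin Δλ · cos φ₂ , cos φ₁ · sin φ₂ − sin φ₁ · cos φ₂ · cos Δλ )
  = atan2(-0.64766, 0.74329) = -41.067° → normalised to [0°, 360°): 318.933°.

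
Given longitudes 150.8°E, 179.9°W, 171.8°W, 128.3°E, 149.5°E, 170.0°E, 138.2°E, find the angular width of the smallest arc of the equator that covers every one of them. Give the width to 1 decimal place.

59.9°

Sort the longitudes: -179.9°, -171.8°, +128.3°, +138.2°, +149.5°, +150.8°, +170.0°.
Eastward gaps between consecutive values (wrapping around): 8.1°, 300.1°, 9.9°, 11.3°, 1.3°, 19.2°, 10.1°.
Largest gap = 300.1° ⇒ minimal covering band is its complement: 360° − 300.1° = 59.9°.
Band runs from +128.3° eastward to -171.8°, crossing the antimeridian.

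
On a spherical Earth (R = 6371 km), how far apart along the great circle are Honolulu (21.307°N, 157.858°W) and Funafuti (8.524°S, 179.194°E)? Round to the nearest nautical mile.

Δλ = 179.194 − -157.858 = 337.052°; wrapped into (−180°, 180°]: -22.948°.
Δφ = -8.524 − 21.307 = -29.831°.
a = sin²(Δφ/2) + cos φ₁ · cos φ₂ · sin²(Δλ/2) = 0.102710.
c = 2·atan2(√a, √(1−a)) = 0.65248 rad → d = 6371·c ≈ 4156.96 km ≈ 2244.58 nmi.

2245 nmi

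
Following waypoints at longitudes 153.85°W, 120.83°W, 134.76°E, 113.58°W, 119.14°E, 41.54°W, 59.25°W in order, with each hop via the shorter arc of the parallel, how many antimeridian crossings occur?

Leg 1: -153.85° → -120.83°, shortest Δλ = 33.02° (east) — does not cross 180°.
Leg 2: -120.83° → +134.76°, shortest Δλ = -104.41° (west) — crosses 180°.
Leg 3: +134.76° → -113.58°, shortest Δλ = 111.66° (east) — crosses 180°.
Leg 4: -113.58° → +119.14°, shortest Δλ = -127.28° (west) — crosses 180°.
Leg 5: +119.14° → -41.54°, shortest Δλ = -160.68° (west) — does not cross 180°.
Leg 6: -41.54° → -59.25°, shortest Δλ = -17.71° (west) — does not cross 180°.
Total crossings: 3.

3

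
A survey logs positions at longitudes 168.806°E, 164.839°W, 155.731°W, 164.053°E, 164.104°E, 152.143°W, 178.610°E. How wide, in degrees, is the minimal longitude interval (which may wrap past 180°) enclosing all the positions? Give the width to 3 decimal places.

Sort the longitudes: -164.839°, -155.731°, -152.143°, +164.053°, +164.104°, +168.806°, +178.610°.
Eastward gaps between consecutive values (wrapping around): 9.108°, 3.588°, 316.196°, 0.051°, 4.702°, 9.804°, 16.551°.
Largest gap = 316.196° ⇒ minimal covering band is its complement: 360° − 316.196° = 43.804°.
Band runs from +164.053° eastward to -152.143°, crossing the antimeridian.

43.804°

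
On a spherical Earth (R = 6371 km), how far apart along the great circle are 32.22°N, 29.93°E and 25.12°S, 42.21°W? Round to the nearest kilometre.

Δλ = -42.21 − 29.93 = -72.14°.
Δφ = -25.12 − 32.22 = -57.34°.
a = sin²(Δφ/2) + cos φ₁ · cos φ₂ · sin²(Δλ/2) = 0.495708.
c = 2·atan2(√a, √(1−a)) = 1.56221 rad → d = 6371·c ≈ 9952.85 km.

9953 km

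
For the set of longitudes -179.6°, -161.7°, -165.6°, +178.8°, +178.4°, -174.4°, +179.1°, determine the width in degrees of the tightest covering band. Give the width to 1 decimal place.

Sort the longitudes: -179.6°, -174.4°, -165.6°, -161.7°, +178.4°, +178.8°, +179.1°.
Eastward gaps between consecutive values (wrapping around): 5.2°, 8.8°, 3.9°, 340.1°, 0.4°, 0.3°, 1.3°.
Largest gap = 340.1° ⇒ minimal covering band is its complement: 360° − 340.1° = 19.9°.
Band runs from +178.4° eastward to -161.7°, crossing the antimeridian.

19.9°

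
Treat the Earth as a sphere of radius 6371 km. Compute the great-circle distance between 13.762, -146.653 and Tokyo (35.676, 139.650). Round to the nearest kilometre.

Δλ = 139.650 − -146.653 = 286.303°; wrapped into (−180°, 180°]: -73.697°.
Δφ = 35.676 − 13.762 = 21.914°.
a = sin²(Δφ/2) + cos φ₁ · cos φ₂ · sin²(Δλ/2) = 0.319887.
c = 2·atan2(√a, √(1−a)) = 1.20229 rad → d = 6371·c ≈ 7659.77 km.

7660 km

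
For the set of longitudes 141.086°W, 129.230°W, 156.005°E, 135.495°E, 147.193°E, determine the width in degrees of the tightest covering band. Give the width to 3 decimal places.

Sort the longitudes: -141.086°, -129.230°, +135.495°, +147.193°, +156.005°.
Eastward gaps between consecutive values (wrapping around): 11.856°, 264.725°, 11.698°, 8.812°, 62.909°.
Largest gap = 264.725° ⇒ minimal covering band is its complement: 360° − 264.725° = 95.275°.
Band runs from +135.495° eastward to -129.230°, crossing the antimeridian.

95.275°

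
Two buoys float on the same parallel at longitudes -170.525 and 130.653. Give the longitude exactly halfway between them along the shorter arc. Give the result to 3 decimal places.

+160.064°

Signed shortest Δλ from -170.525° to +130.653° is -58.822°.
Midpoint longitude = -170.525° + (-58.822°)/2 = -170.525° − 29.411° = -199.936°.
Normalise into (−180°, 180°]: +160.064°.
(The naïve average (-170.525 + +130.653)/2 = -19.936° is on the wrong side of the globe.)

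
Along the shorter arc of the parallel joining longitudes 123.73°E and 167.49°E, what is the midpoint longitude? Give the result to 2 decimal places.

Signed shortest Δλ from +123.73° to +167.49° is +43.76°.
Midpoint longitude = +123.73° + (+43.76°)/2 = +123.73° + 21.88° = +145.61°.

145.61°E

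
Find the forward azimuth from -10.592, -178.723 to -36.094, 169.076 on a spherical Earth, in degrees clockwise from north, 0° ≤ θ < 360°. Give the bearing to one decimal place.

Δλ = 169.076 − -178.723 = 347.799°; wrapped into (−180°, 180°]: -12.201°.
θ = atan2( sin Δλ · cos φ₂ , cos φ₁ · sin φ₂ − sin φ₁ · cos φ₂ · cos Δλ )
  = atan2(-0.17078, -0.43390) = -158.516° → normalised to [0°, 360°): 201.484°.

201.5°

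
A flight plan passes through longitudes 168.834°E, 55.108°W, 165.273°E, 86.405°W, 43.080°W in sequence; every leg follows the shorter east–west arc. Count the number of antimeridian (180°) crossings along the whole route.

Leg 1: +168.834° → -55.108°, shortest Δλ = 136.058° (east) — crosses 180°.
Leg 2: -55.108° → +165.273°, shortest Δλ = -139.619° (west) — crosses 180°.
Leg 3: +165.273° → -86.405°, shortest Δλ = 108.322° (east) — crosses 180°.
Leg 4: -86.405° → -43.080°, shortest Δλ = 43.325° (east) — does not cross 180°.
Total crossings: 3.

3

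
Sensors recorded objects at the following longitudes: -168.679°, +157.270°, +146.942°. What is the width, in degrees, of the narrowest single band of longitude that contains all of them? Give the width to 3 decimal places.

Sort the longitudes: -168.679°, +146.942°, +157.270°.
Eastward gaps between consecutive values (wrapping around): 315.621°, 10.328°, 34.051°.
Largest gap = 315.621° ⇒ minimal covering band is its complement: 360° − 315.621° = 44.379°.
Band runs from +146.942° eastward to -168.679°, crossing the antimeridian.

44.379°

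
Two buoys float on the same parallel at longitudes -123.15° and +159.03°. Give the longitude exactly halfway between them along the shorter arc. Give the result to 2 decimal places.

Signed shortest Δλ from -123.15° to +159.03° is -77.82°.
Midpoint longitude = -123.15° + (-77.82°)/2 = -123.15° − 38.91° = -162.06°.
(The naïve average (-123.15 + +159.03)/2 = 17.94° is on the wrong side of the globe.)

-162.06°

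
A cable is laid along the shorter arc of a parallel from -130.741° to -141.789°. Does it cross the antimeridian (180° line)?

No

Signed shortest Δλ = ((-141.789 − -130.741 + 180) mod 360) − 180 = -11.048°.
Going west by 11.048° from -130.741° reaches -141.789° without touching 180°.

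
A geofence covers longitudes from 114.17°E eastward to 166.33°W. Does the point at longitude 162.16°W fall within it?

Band width going east from +114.17° to -166.33°: ((-166.33 − 114.17) mod 360) = 79.50°.
Offset of -162.16° east of the west edge: ((-162.16 − 114.17) mod 360) = 83.67°.
83.67° > 79.50° ⇒ outside.

No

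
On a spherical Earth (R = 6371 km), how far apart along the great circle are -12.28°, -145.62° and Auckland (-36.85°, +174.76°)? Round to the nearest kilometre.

4795 km

Δλ = 174.76 − -145.62 = 320.38°; wrapped into (−180°, 180°]: -39.62°.
Δφ = -36.85 − -12.28 = -24.57°.
a = sin²(Δφ/2) + cos φ₁ · cos φ₂ · sin²(Δλ/2) = 0.135078.
c = 2·atan2(√a, √(1−a)) = 0.75270 rad → d = 6371·c ≈ 4795.46 km.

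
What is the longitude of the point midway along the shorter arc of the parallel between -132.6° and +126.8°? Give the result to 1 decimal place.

Signed shortest Δλ from -132.6° to +126.8° is -100.6°.
Midpoint longitude = -132.6° + (-100.6°)/2 = -132.6° − 50.3° = -182.9°.
Normalise into (−180°, 180°]: +177.1°.
(The naïve average (-132.6 + +126.8)/2 = -2.9° is on the wrong side of the globe.)

+177.1°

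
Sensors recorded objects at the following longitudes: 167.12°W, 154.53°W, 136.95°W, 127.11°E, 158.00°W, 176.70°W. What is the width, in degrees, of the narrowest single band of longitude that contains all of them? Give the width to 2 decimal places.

Sort the longitudes: -176.70°, -167.12°, -158.00°, -154.53°, -136.95°, +127.11°.
Eastward gaps between consecutive values (wrapping around): 9.58°, 9.12°, 3.47°, 17.58°, 264.06°, 56.19°.
Largest gap = 264.06° ⇒ minimal covering band is its complement: 360° − 264.06° = 95.94°.
Band runs from +127.11° eastward to -136.95°, crossing the antimeridian.

95.94°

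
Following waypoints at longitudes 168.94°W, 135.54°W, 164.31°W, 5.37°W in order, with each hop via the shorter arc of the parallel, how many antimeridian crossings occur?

Leg 1: -168.94° → -135.54°, shortest Δλ = 33.4° (east) — does not cross 180°.
Leg 2: -135.54° → -164.31°, shortest Δλ = -28.77° (west) — does not cross 180°.
Leg 3: -164.31° → -5.37°, shortest Δλ = 158.94° (east) — does not cross 180°.
Total crossings: 0.

0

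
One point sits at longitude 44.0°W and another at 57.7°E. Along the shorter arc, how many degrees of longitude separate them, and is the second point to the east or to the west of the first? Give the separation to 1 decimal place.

101.7° east

Raw difference: 57.7 − -44.0 = 101.7°.
Normalise into (−180°, 180°]: 101.7° stays 101.7°.
Positive ⇒ the second point lies to the east; separation 101.7°.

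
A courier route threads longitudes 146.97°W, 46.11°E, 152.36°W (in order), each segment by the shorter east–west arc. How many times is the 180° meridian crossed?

2

Leg 1: -146.97° → +46.11°, shortest Δλ = -166.92° (west) — crosses 180°.
Leg 2: +46.11° → -152.36°, shortest Δλ = 161.53° (east) — crosses 180°.
Total crossings: 2.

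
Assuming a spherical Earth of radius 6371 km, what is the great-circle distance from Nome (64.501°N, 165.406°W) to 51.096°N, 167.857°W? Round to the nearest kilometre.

1497 km

Δλ = -167.857 − -165.406 = -2.451°.
Δφ = 51.096 − 64.501 = -13.405°.
a = sin²(Δφ/2) + cos φ₁ · cos φ₂ · sin²(Δλ/2) = 0.013746.
c = 2·atan2(√a, √(1−a)) = 0.23503 rad → d = 6371·c ≈ 1497.35 km.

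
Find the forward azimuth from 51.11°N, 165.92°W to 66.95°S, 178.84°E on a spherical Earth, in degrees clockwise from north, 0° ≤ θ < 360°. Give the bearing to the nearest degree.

187°

Δλ = 178.84 − -165.92 = 344.76°; wrapped into (−180°, 180°]: -15.24°.
θ = atan2( sin Δλ · cos φ₂ , cos φ₁ · sin φ₂ − sin φ₁ · cos φ₂ · cos Δλ )
  = atan2(-0.10292, -0.87174) = -173.267° → normalised to [0°, 360°): 186.733°.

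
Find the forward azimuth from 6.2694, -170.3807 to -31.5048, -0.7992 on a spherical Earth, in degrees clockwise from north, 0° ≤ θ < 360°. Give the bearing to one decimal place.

160.2°

Δλ = -0.7992 − -170.3807 = 169.5815°.
θ = atan2( sin Δλ · cos φ₂ , cos φ₁ · sin φ₂ − sin φ₁ · cos φ₂ · cos Δλ )
  = atan2(0.15418, -0.42787) = 160.184° → normalised to [0°, 360°): 160.184°.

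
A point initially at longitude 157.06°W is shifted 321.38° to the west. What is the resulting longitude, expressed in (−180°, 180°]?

118.44°W

Start at -157.06°; shift −321.38° → -478.44°.
-478.44° lies outside (−180°, 180°]; add 360° → -118.44°.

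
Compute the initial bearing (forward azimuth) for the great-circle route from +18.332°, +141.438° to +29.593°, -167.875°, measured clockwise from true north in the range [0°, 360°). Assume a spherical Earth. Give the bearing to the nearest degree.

Δλ = -167.875 − 141.438 = -309.313°; wrapped into (−180°, 180°]: 50.687°.
θ = atan2( sin Δλ · cos φ₂ , cos φ₁ · sin φ₂ − sin φ₁ · cos φ₂ · cos Δλ )
  = atan2(0.67277, 0.29550) = 66.288° → normalised to [0°, 360°): 66.288°.

66°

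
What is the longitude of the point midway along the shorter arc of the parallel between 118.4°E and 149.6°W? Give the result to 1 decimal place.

Signed shortest Δλ from +118.4° to -149.6° is +92.0°.
Midpoint longitude = +118.4° + (+92.0°)/2 = +118.4° + 46.0° = +164.4°.
(The naïve average (+118.4 + -149.6)/2 = -15.6° is on the wrong side of the globe.)

164.4°E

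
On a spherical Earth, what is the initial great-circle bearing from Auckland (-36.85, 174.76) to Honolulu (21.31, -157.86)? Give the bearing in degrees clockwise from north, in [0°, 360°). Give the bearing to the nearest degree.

Δλ = -157.86 − 174.76 = -332.62°; wrapped into (−180°, 180°]: 27.38°.
θ = atan2( sin Δλ · cos φ₂ , cos φ₁ · sin φ₂ − sin φ₁ · cos φ₂ · cos Δλ )
  = atan2(0.42845, 0.78693) = 28.566° → normalised to [0°, 360°): 28.566°.

29°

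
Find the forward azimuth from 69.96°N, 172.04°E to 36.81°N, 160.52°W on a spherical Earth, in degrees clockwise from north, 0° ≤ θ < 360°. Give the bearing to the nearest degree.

141°

Δλ = -160.52 − 172.04 = -332.56°; wrapped into (−180°, 180°]: 27.44°.
θ = atan2( sin Δλ · cos φ₂ , cos φ₁ · sin φ₂ − sin φ₁ · cos φ₂ · cos Δλ )
  = atan2(0.36894, -0.46221) = 141.403° → normalised to [0°, 360°): 141.403°.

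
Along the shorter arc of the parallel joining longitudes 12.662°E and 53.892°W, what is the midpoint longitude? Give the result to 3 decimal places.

20.615°W

Signed shortest Δλ from +12.662° to -53.892° is -66.554°.
Midpoint longitude = +12.662° + (-66.554°)/2 = +12.662° − 33.277° = -20.615°.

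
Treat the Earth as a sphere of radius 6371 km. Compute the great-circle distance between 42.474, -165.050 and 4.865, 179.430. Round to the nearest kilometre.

Δλ = 179.430 − -165.050 = 344.480°; wrapped into (−180°, 180°]: -15.520°.
Δφ = 4.865 − 42.474 = -37.609°.
a = sin²(Δφ/2) + cos φ₁ · cos φ₂ · sin²(Δλ/2) = 0.117302.
c = 2·atan2(√a, √(1−a)) = 0.69914 rad → d = 6371·c ≈ 4454.22 km.

4454 km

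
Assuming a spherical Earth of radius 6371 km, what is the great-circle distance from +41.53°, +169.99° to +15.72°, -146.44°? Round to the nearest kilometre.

5052 km

Δλ = -146.44 − 169.99 = -316.43°; wrapped into (−180°, 180°]: 43.57°.
Δφ = 15.72 − 41.53 = -25.81°.
a = sin²(Δφ/2) + cos φ₁ · cos φ₂ · sin²(Δλ/2) = 0.149131.
c = 2·atan2(√a, √(1−a)) = 0.79296 rad → d = 6371·c ≈ 5051.96 km.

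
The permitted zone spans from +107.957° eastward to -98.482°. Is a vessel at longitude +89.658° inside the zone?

No

Band width going east from +107.957° to -98.482°: ((-98.482 − 107.957) mod 360) = 153.561°.
Offset of +89.658° east of the west edge: ((89.658 − 107.957) mod 360) = 341.701°.
341.701° > 153.561° ⇒ outside.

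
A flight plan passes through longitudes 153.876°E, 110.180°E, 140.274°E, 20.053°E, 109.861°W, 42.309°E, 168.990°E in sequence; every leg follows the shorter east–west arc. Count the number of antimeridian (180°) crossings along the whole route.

0

Leg 1: +153.876° → +110.180°, shortest Δλ = -43.696° (west) — does not cross 180°.
Leg 2: +110.180° → +140.274°, shortest Δλ = 30.094° (east) — does not cross 180°.
Leg 3: +140.274° → +20.053°, shortest Δλ = -120.221° (west) — does not cross 180°.
Leg 4: +20.053° → -109.861°, shortest Δλ = -129.914° (west) — does not cross 180°.
Leg 5: -109.861° → +42.309°, shortest Δλ = 152.17° (east) — does not cross 180°.
Leg 6: +42.309° → +168.990°, shortest Δλ = 126.681° (east) — does not cross 180°.
Total crossings: 0.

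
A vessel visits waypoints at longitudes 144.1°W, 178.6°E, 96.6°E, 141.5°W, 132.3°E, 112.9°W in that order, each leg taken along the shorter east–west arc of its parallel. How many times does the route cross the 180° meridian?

Leg 1: -144.1° → +178.6°, shortest Δλ = -37.3° (west) — crosses 180°.
Leg 2: +178.6° → +96.6°, shortest Δλ = -82.0° (west) — does not cross 180°.
Leg 3: +96.6° → -141.5°, shortest Δλ = 121.9° (east) — crosses 180°.
Leg 4: -141.5° → +132.3°, shortest Δλ = -86.2° (west) — crosses 180°.
Leg 5: +132.3° → -112.9°, shortest Δλ = 114.8° (east) — crosses 180°.
Total crossings: 4.

4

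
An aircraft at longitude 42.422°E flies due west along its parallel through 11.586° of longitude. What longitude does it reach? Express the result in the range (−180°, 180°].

30.836°E

Start at +42.422°; shift −11.586° → +30.836°.
+30.836° already lies in (−180°, 180°].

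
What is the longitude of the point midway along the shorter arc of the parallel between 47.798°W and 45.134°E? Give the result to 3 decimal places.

Signed shortest Δλ from -47.798° to +45.134° is +92.932°.
Midpoint longitude = -47.798° + (+92.932°)/2 = -47.798° + 46.466° = -1.332°.

1.332°W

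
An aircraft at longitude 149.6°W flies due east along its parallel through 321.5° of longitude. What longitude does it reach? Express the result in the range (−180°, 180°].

171.9°E

Start at -149.6°; shift +321.5° → +171.9°.
+171.9° already lies in (−180°, 180°].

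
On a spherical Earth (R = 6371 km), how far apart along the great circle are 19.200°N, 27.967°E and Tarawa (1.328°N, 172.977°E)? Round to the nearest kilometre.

15565 km

Δλ = 172.977 − 27.967 = 145.010°.
Δφ = 1.328 − 19.200 = -17.872°.
a = sin²(Δφ/2) + cos φ₁ · cos φ₂ · sin²(Δλ/2) = 0.882926.
c = 2·atan2(√a, √(1−a)) = 2.44316 rad → d = 6371·c ≈ 15565.39 km.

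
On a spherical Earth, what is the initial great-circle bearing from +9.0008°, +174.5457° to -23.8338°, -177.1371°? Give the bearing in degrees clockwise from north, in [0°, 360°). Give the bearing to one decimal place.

Δλ = -177.1371 − 174.5457 = -351.6828°; wrapped into (−180°, 180°]: 8.3172°.
θ = atan2( sin Δλ · cos φ₂ , cos φ₁ · sin φ₂ − sin φ₁ · cos φ₂ · cos Δλ )
  = atan2(0.13232, -0.54071) = 166.249° → normalised to [0°, 360°): 166.249°.

166.2°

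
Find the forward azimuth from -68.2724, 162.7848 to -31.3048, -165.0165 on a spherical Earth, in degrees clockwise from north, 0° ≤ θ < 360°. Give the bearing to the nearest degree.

44°

Δλ = -165.0165 − 162.7848 = -327.8013°; wrapped into (−180°, 180°]: 32.1987°.
θ = atan2( sin Δλ · cos φ₂ , cos φ₁ · sin φ₂ − sin φ₁ · cos φ₂ · cos Δλ )
  = atan2(0.45528, 0.47929) = 43.528° → normalised to [0°, 360°): 43.528°.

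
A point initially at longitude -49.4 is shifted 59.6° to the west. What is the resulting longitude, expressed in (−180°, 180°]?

Start at -49.4°; shift −59.6° → -109.0°.
-109.0° already lies in (−180°, 180°].

-109.0°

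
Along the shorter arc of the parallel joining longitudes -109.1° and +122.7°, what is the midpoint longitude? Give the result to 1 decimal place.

Signed shortest Δλ from -109.1° to +122.7° is -128.2°.
Midpoint longitude = -109.1° + (-128.2°)/2 = -109.1° − 64.1° = -173.2°.
(The naïve average (-109.1 + +122.7)/2 = 6.8° is on the wrong side of the globe.)

-173.2°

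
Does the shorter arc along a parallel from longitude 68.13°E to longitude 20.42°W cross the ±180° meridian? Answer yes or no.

Signed shortest Δλ = ((-20.42 − 68.13 + 180) mod 360) − 180 = -88.55°.
Going west by 88.55° from +68.13° reaches -20.42° without touching 180°.

No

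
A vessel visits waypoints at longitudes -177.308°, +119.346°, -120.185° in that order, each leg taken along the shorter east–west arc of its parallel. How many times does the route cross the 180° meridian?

Leg 1: -177.308° → +119.346°, shortest Δλ = -63.346° (west) — crosses 180°.
Leg 2: +119.346° → -120.185°, shortest Δλ = 120.469° (east) — crosses 180°.
Total crossings: 2.

2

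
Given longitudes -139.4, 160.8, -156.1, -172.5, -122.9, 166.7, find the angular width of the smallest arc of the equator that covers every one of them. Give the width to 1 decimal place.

76.3°

Sort the longitudes: -172.5°, -156.1°, -139.4°, -122.9°, +160.8°, +166.7°.
Eastward gaps between consecutive values (wrapping around): 16.4°, 16.7°, 16.5°, 283.7°, 5.9°, 20.8°.
Largest gap = 283.7° ⇒ minimal covering band is its complement: 360° − 283.7° = 76.3°.
Band runs from +160.8° eastward to -122.9°, crossing the antimeridian.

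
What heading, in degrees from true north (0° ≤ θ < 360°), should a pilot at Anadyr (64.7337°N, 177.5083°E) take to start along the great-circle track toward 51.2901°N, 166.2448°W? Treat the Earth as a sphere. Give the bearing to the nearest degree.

140°

Δλ = -166.2448 − 177.5083 = -343.7531°; wrapped into (−180°, 180°]: 16.2469°.
θ = atan2( sin Δλ · cos φ₂ , cos φ₁ · sin φ₂ − sin φ₁ · cos φ₂ · cos Δλ )
  = atan2(0.17497, -0.20990) = 140.187° → normalised to [0°, 360°): 140.187°.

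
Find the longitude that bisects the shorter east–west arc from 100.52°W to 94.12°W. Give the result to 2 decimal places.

97.32°W

Signed shortest Δλ from -100.52° to -94.12° is +6.40°.
Midpoint longitude = -100.52° + (+6.40°)/2 = -100.52° + 3.20° = -97.32°.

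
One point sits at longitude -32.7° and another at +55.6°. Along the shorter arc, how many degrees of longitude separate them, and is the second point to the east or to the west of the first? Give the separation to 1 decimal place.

Raw difference: 55.6 − -32.7 = 88.3°.
Normalise into (−180°, 180°]: 88.3° stays 88.3°.
Positive ⇒ the second point lies to the east; separation 88.3°.

88.3° east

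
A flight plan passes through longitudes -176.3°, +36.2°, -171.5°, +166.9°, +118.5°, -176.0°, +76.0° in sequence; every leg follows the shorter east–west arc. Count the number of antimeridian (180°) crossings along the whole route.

Leg 1: -176.3° → +36.2°, shortest Δλ = -147.5° (west) — crosses 180°.
Leg 2: +36.2° → -171.5°, shortest Δλ = 152.3° (east) — crosses 180°.
Leg 3: -171.5° → +166.9°, shortest Δλ = -21.6° (west) — crosses 180°.
Leg 4: +166.9° → +118.5°, shortest Δλ = -48.4° (west) — does not cross 180°.
Leg 5: +118.5° → -176.0°, shortest Δλ = 65.5° (east) — crosses 180°.
Leg 6: -176.0° → +76.0°, shortest Δλ = -108.0° (west) — crosses 180°.
Total crossings: 5.

5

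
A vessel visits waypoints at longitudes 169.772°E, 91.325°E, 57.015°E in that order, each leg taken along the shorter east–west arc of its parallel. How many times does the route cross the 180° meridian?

0

Leg 1: +169.772° → +91.325°, shortest Δλ = -78.447° (west) — does not cross 180°.
Leg 2: +91.325° → +57.015°, shortest Δλ = -34.31° (west) — does not cross 180°.
Total crossings: 0.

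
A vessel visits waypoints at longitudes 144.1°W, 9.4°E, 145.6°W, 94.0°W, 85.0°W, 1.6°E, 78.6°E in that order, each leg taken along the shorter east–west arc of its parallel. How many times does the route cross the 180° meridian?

0

Leg 1: -144.1° → +9.4°, shortest Δλ = 153.5° (east) — does not cross 180°.
Leg 2: +9.4° → -145.6°, shortest Δλ = -155.0° (west) — does not cross 180°.
Leg 3: -145.6° → -94.0°, shortest Δλ = 51.6° (east) — does not cross 180°.
Leg 4: -94.0° → -85.0°, shortest Δλ = 9.0° (east) — does not cross 180°.
Leg 5: -85.0° → +1.6°, shortest Δλ = 86.6° (east) — does not cross 180°.
Leg 6: +1.6° → +78.6°, shortest Δλ = 77.0° (east) — does not cross 180°.
Total crossings: 0.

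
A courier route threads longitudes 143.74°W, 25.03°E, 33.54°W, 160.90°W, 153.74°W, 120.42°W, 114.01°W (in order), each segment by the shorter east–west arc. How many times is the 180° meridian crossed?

0

Leg 1: -143.74° → +25.03°, shortest Δλ = 168.77° (east) — does not cross 180°.
Leg 2: +25.03° → -33.54°, shortest Δλ = -58.57° (west) — does not cross 180°.
Leg 3: -33.54° → -160.90°, shortest Δλ = -127.36° (west) — does not cross 180°.
Leg 4: -160.90° → -153.74°, shortest Δλ = 7.16° (east) — does not cross 180°.
Leg 5: -153.74° → -120.42°, shortest Δλ = 33.32° (east) — does not cross 180°.
Leg 6: -120.42° → -114.01°, shortest Δλ = 6.41° (east) — does not cross 180°.
Total crossings: 0.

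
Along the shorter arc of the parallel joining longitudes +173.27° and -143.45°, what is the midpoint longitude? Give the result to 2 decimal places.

-165.09°

Signed shortest Δλ from +173.27° to -143.45° is +43.28°.
Midpoint longitude = +173.27° + (+43.28°)/2 = +173.27° + 21.64° = +194.91°.
Normalise into (−180°, 180°]: -165.09°.
(The naïve average (+173.27 + -143.45)/2 = 14.91° is on the wrong side of the globe.)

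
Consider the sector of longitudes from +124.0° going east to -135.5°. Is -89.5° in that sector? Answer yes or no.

Band width going east from +124.0° to -135.5°: ((-135.5 − 124.0) mod 360) = 100.5°.
Offset of -89.5° east of the west edge: ((-89.5 − 124.0) mod 360) = 146.5°.
146.5° > 100.5° ⇒ outside.

No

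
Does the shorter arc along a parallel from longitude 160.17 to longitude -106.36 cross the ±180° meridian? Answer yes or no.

Yes

Naïve |-106.36 − 160.17| = 266.53° > 180°, so the shorter arc goes the other way round — across 180°.
Signed shortest Δλ = ((-106.36 − 160.17 + 180) mod 360) − 180 = 93.47°.
Going east by 93.47° from +160.17° passes through 180° before reaching -106.36°.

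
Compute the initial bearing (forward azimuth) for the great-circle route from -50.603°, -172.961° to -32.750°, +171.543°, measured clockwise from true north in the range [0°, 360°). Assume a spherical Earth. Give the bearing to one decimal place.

321.5°

Δλ = 171.543 − -172.961 = 344.504°; wrapped into (−180°, 180°]: -15.496°.
θ = atan2( sin Δλ · cos φ₂ , cos φ₁ · sin φ₂ − sin φ₁ · cos φ₂ · cos Δλ )
  = atan2(-0.22470, 0.28295) = -38.454° → normalised to [0°, 360°): 321.546°.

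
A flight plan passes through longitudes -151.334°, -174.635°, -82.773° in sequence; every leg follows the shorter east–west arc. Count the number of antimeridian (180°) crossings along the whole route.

Leg 1: -151.334° → -174.635°, shortest Δλ = -23.301° (west) — does not cross 180°.
Leg 2: -174.635° → -82.773°, shortest Δλ = 91.862° (east) — does not cross 180°.
Total crossings: 0.

0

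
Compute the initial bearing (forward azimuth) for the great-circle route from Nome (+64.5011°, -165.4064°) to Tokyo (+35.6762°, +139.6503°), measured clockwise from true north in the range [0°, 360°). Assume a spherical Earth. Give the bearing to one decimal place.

255.7°

Δλ = 139.6503 − -165.4064 = 305.0567°; wrapped into (−180°, 180°]: -54.9433°.
θ = atan2( sin Δλ · cos φ₂ , cos φ₁ · sin φ₂ − sin φ₁ · cos φ₂ · cos Δλ )
  = atan2(-0.66496, -0.17007) = -104.347° → normalised to [0°, 360°): 255.653°.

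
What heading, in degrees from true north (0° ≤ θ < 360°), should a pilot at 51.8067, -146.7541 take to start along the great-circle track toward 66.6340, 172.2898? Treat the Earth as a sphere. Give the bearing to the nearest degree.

322°

Δλ = 172.2898 − -146.7541 = 319.0439°; wrapped into (−180°, 180°]: -40.9561°.
θ = atan2( sin Δλ · cos φ₂ , cos φ₁ · sin φ₂ − sin φ₁ · cos φ₂ · cos Δλ )
  = atan2(-0.25997, 0.33221) = -38.045° → normalised to [0°, 360°): 321.955°.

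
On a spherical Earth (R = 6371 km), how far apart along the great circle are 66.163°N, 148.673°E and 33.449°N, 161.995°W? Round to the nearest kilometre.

Δλ = -161.995 − 148.673 = -310.668°; wrapped into (−180°, 180°]: 49.332°.
Δφ = 33.449 − 66.163 = -32.714°.
a = sin²(Δφ/2) + cos φ₁ · cos φ₂ · sin²(Δλ/2) = 0.138039.
c = 2·atan2(√a, √(1−a)) = 0.76132 rad → d = 6371·c ≈ 4850.40 km.

4850 km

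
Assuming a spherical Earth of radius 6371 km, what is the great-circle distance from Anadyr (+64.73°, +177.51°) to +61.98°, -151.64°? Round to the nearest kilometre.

1552 km

Δλ = -151.64 − 177.51 = -329.15°; wrapped into (−180°, 180°]: 30.85°.
Δφ = 61.98 − 64.73 = -2.75°.
a = sin²(Δφ/2) + cos φ₁ · cos φ₂ · sin²(Δλ/2) = 0.014763.
c = 2·atan2(√a, √(1−a)) = 0.24361 rad → d = 6371·c ≈ 1552.02 km.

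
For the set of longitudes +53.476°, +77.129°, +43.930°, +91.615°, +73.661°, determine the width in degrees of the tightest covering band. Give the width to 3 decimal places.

Sort the longitudes: +43.930°, +53.476°, +73.661°, +77.129°, +91.615°.
Eastward gaps between consecutive values (wrapping around): 9.546°, 20.185°, 3.468°, 14.486°, 312.315°.
Largest gap = 312.315° ⇒ minimal covering band is its complement: 360° − 312.315° = 47.685°.
Band runs from +43.930° eastward to +91.615°.

47.685°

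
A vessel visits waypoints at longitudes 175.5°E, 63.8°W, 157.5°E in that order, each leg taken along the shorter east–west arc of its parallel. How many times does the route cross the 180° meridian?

2

Leg 1: +175.5° → -63.8°, shortest Δλ = 120.7° (east) — crosses 180°.
Leg 2: -63.8° → +157.5°, shortest Δλ = -138.7° (west) — crosses 180°.
Total crossings: 2.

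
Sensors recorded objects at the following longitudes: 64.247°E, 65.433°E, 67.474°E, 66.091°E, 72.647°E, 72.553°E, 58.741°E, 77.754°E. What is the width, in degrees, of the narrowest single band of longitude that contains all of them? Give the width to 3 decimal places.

Sort the longitudes: +58.741°, +64.247°, +65.433°, +66.091°, +67.474°, +72.553°, +72.647°, +77.754°.
Eastward gaps between consecutive values (wrapping around): 5.506°, 1.186°, 0.658°, 1.383°, 5.079°, 0.094°, 5.107°, 340.987°.
Largest gap = 340.987° ⇒ minimal covering band is its complement: 360° − 340.987° = 19.013°.
Band runs from +58.741° eastward to +77.754°.

19.013°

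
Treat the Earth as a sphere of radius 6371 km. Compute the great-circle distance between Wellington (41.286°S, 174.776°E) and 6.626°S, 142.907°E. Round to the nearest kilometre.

4977 km

Δλ = 142.907 − 174.776 = -31.869°.
Δφ = -6.626 − -41.286 = 34.660°.
a = sin²(Δφ/2) + cos φ₁ · cos φ₂ · sin²(Δλ/2) = 0.144987.
c = 2·atan2(√a, √(1−a)) = 0.78126 rad → d = 6371·c ≈ 4977.41 km.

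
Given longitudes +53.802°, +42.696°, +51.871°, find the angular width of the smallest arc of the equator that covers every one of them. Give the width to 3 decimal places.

11.106°

Sort the longitudes: +42.696°, +51.871°, +53.802°.
Eastward gaps between consecutive values (wrapping around): 9.175°, 1.931°, 348.894°.
Largest gap = 348.894° ⇒ minimal covering band is its complement: 360° − 348.894° = 11.106°.
Band runs from +42.696° eastward to +53.802°.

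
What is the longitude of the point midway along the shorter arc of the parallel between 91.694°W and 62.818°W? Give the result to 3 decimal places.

Signed shortest Δλ from -91.694° to -62.818° is +28.876°.
Midpoint longitude = -91.694° + (+28.876°)/2 = -91.694° + 14.438° = -77.256°.

77.256°W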